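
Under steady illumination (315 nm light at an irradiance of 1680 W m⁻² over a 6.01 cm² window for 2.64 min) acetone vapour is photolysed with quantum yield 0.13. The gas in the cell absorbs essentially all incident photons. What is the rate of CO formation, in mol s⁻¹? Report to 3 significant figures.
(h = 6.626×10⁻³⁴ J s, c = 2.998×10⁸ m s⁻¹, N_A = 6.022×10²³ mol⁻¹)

Photon energy at 315 nm: hc/λ = (6.626×10⁻³⁴)(2.998×10⁸)/(315×10⁻⁹) = 6.306×10⁻¹⁹ J.
Energy delivered: (1680 W m⁻²)(6.01×10⁻⁴ m²)(158.4 s) = 159.9 J.
Photons incident: 159.9 / 6.306×10⁻¹⁹ = 2.536×10²⁰, i.e. 2.536×10²⁰/6.022×10²³ = 4.211×10⁻⁴ mol.
Product formed: 0.13 × 4.211×10⁻⁴ = 5.474×10⁻⁵ mol.
Rate: 5.474×10⁻⁵ / 158.4 s = 3.46×10⁻⁷ mol s⁻¹.

3.46×10⁻⁷ mol s⁻¹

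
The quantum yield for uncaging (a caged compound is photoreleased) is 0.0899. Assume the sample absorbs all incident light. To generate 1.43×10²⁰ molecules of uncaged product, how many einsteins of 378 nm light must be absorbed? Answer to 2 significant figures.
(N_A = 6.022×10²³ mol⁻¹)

0.0026 einstein

Product: 1.43×10²⁰ / 6.022×10²³ = 2.375×10⁻⁴ mol.
Photons that must be absorbed: 2.375×10⁻⁴ / 0.0899 = 0.002642 mol.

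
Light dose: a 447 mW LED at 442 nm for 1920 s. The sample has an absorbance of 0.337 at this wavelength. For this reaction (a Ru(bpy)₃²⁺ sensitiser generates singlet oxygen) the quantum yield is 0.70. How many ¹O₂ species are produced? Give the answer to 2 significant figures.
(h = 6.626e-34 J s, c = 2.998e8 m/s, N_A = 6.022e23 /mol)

7.2e20 species

Photon energy at 442 nm: hc/λ = (6.626e-34)(2.998e8)/(442e-9) = 4.494e-19 J.
Energy delivered: (447 mW)(1920 s) = 858.2 J.
Photons incident: 858.2 / 4.494e-19 = 1.910e21, i.e. 1.910e21/6.022e23 = 0.003172 mol.
Fraction absorbed: 1 − 10^(−0.337) = 0.5397.
Photons absorbed: 0.5397 × 0.003172 = 0.001712 mol.
Product: Φ × n_abs = 0.70 × 0.001712 = 0.001198 mol.
As a count: 0.001198 × 6.022e23 = 7.2e20.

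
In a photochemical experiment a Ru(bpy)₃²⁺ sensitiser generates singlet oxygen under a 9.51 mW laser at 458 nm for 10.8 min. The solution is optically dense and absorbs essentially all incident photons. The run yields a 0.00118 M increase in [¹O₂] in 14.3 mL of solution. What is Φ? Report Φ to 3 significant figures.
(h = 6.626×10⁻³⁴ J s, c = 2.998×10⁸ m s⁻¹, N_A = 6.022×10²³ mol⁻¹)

Φ = 0.715

Product: (0.00118 M)(0.0143 L) = 1.687×10⁻⁵ mol.
Photon energy at 458 nm: hc/λ = (6.626×10⁻³⁴)(2.998×10⁸)/(458×10⁻⁹) = 4.337×10⁻¹⁹ J.
Energy delivered: (9.51 mW)(648 s) = 6.162 J.
Photons incident: 6.162 / 4.337×10⁻¹⁹ = 1.421×10¹⁹, i.e. 1.421×10¹⁹/6.022×10²³ = 2.360×10⁻⁵ mol.
Φ = 1.687×10⁻⁵ mol / 2.360×10⁻⁵ mol photons = 0.715.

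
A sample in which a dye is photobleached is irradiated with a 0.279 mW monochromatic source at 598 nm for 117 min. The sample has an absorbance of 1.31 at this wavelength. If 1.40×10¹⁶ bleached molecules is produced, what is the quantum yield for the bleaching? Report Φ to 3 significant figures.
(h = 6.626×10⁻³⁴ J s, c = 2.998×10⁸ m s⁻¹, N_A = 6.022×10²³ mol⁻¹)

Φ = 0.00250

Product: 1.40×10¹⁶ / 6.022×10²³ = 2.325×10⁻⁸ mol.
Photon energy at 598 nm: hc/λ = (6.626×10⁻³⁴)(2.998×10⁸)/(598×10⁻⁹) = 3.322×10⁻¹⁹ J.
Energy delivered: (0.279 mW)(7020 s) = 1.959 J.
Photons incident: 1.959 / 3.322×10⁻¹⁹ = 5.897×10¹⁸, i.e. 5.897×10¹⁸/6.022×10²³ = 9.792×10⁻⁶ mol.
Fraction absorbed: 1 − 10^(−1.31) = 0.9510.
Photons absorbed: 0.9510 × 9.792×10⁻⁶ = 9.312×10⁻⁶ mol.
Φ = 2.325×10⁻⁸ mol / 9.312×10⁻⁶ mol photons = 0.00250.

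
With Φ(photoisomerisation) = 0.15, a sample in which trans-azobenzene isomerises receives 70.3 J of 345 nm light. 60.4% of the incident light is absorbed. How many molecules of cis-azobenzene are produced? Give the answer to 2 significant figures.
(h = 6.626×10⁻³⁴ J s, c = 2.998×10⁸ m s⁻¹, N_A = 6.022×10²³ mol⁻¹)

1.1×10¹⁹ molecules

Photon energy at 345 nm: hc/λ = (6.626×10⁻³⁴)(2.998×10⁸)/(345×10⁻⁹) = 5.758×10⁻¹⁹ J.
Photons incident: 70.3 / 5.758×10⁻¹⁹ = 1.221×10²⁰, i.e. 1.221×10²⁰/6.022×10²³ = 2.028×10⁻⁴ mol.
Photons absorbed: 0.604 × 2.028×10⁻⁴ = 1.225×10⁻⁴ mol.
Product: Φ × n_abs = 0.15 × 1.225×10⁻⁴ = 1.838×10⁻⁵ mol.
As a count: 1.838×10⁻⁵ × 6.022×10²³ = 1.1×10¹⁹.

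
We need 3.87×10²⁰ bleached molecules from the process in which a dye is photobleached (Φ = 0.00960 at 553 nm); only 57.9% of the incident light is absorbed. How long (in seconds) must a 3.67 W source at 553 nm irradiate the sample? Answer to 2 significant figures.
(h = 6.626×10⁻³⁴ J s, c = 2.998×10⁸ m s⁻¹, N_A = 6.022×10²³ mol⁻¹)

t ≈ 6800 s

Product: 3.87×10²⁰ / 6.022×10²³ = 6.426×10⁻⁴ mol.
Photons that must be absorbed: 6.426×10⁻⁴ / 0.00960 = 0.06694 mol.
Incident photons needed: 0.06694 / 0.579 = 0.1156 mol.
Photon energy: hc/λ = 3.592×10⁻¹⁹ J; per mole, 2.163×10⁵ J mol⁻¹.
Energy required: 0.1156 × 2.163×10⁵ = 2.500×10⁴ J.
Time: 2.500×10⁴ J / 3.67 W = 6800 s.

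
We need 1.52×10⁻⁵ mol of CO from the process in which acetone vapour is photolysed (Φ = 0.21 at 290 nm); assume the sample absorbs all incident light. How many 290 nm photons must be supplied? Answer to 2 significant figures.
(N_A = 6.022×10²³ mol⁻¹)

4.4×10¹⁹ photons

Photons that must be absorbed: 1.52×10⁻⁵ / 0.21 = 7.238×10⁻⁵ mol.
Photon count: 7.238×10⁻⁵ × 6.022×10²³ = 4.4×10¹⁹.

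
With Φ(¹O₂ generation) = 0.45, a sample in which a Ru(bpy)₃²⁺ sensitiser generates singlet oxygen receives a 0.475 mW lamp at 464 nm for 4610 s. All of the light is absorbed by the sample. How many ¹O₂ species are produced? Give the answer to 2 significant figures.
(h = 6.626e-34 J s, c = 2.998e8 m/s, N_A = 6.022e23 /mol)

Photon energy at 464 nm: hc/λ = (6.626e-34)(2.998e8)/(464e-9) = 4.281e-19 J.
Energy delivered: (0.475 mW)(4610 s) = 2.190 J.
Photons incident: 2.190 / 4.281e-19 = 5.116e18, i.e. 5.116e18/6.022e23 = 8.496e-6 mol.
Product: Φ × n_abs = 0.45 × 8.496e-6 = 3.823e-6 mol.
As a count: 3.823e-6 × 6.022e23 = 2.3e18.

2.3e18 species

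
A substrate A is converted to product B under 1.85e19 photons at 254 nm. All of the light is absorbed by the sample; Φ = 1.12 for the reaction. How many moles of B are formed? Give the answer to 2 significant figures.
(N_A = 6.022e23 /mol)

3.4e-5 mol

Moles of photons: 1.85e19 / 6.022e23 = 3.072e-5 mol.
Product: Φ × n_abs = 1.12 × 3.072e-5 = 3.441e-5 mol.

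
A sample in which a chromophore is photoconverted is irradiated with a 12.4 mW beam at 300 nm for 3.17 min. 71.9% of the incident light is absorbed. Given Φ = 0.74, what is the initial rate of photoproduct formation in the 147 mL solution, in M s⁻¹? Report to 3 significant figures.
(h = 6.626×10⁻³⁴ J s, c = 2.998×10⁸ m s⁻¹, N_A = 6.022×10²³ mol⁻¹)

Photon energy at 300 nm: hc/λ = (6.626×10⁻³⁴)(2.998×10⁸)/(300×10⁻⁹) = 6.622×10⁻¹⁹ J.
Energy delivered: (12.4 mW)(190.2 s) = 2.358 J.
Photons incident: 2.358 / 6.622×10⁻¹⁹ = 3.561×10¹⁸, i.e. 3.561×10¹⁸/6.022×10²³ = 5.913×10⁻⁶ mol.
Photons absorbed: 0.719 × 5.913×10⁻⁶ = 4.251×10⁻⁶ mol.
Product formed: 0.74 × 4.251×10⁻⁶ = 3.146×10⁻⁶ mol.
Rate: 3.146×10⁻⁶ mol / (190.2 s × 0.147 L) = 1.13×10⁻⁷ M s⁻¹.

1.13×10⁻⁷ M s⁻¹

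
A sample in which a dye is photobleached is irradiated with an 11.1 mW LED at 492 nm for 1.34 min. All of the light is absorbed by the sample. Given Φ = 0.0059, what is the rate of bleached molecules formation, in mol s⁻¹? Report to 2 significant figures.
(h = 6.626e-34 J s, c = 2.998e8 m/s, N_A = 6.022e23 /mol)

2.7e-10 mol s⁻¹

Photon energy at 492 nm: hc/λ = (6.626e-34)(2.998e8)/(492e-9) = 4.038e-19 J.
Energy delivered: (11.1 mW)(80.4 s) = 0.8924 J.
Photons incident: 0.8924 / 4.038e-19 = 2.210e18, i.e. 2.210e18/6.022e23 = 3.670e-6 mol.
Product formed: 0.0059 × 3.670e-6 = 2.165e-8 mol.
Rate: 2.165e-8 / 80.4 s = 2.7e-10 mol s⁻¹.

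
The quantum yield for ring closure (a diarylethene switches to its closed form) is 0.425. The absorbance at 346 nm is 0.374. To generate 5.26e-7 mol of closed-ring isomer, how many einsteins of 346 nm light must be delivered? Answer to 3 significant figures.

2.14e-6 einstein

Photons that must be absorbed: 5.26e-7 / 0.425 = 1.238e-6 mol.
Fraction absorbed: 1 − 10^(−0.374) = 0.5773.
Incident photons needed: 1.238e-6 / 0.5773 = 2.144e-6 mol.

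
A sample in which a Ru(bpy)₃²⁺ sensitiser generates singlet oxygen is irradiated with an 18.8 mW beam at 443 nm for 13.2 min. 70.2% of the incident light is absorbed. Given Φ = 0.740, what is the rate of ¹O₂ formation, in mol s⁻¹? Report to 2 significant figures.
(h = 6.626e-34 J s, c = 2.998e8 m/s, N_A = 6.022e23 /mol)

3.6e-8 mol s⁻¹

Photon energy at 443 nm: hc/λ = (6.626e-34)(2.998e8)/(443e-9) = 4.484e-19 J.
Energy delivered: (18.8 mW)(792 s) = 14.89 J.
Photons incident: 14.89 / 4.484e-19 = 3.321e19, i.e. 3.321e19/6.022e23 = 5.515e-5 mol.
Photons absorbed: 0.702 × 5.515e-5 = 3.872e-5 mol.
Product formed: 0.740 × 3.872e-5 = 2.865e-5 mol.
Rate: 2.865e-5 / 792 s = 3.6e-8 mol s⁻¹.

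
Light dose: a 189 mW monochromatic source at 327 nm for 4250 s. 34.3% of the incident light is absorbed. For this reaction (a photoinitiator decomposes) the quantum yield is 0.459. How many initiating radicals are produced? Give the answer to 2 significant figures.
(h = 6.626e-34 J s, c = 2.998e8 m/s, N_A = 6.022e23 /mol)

2.1e20 initiating radicals

Photon energy at 327 nm: hc/λ = (6.626e-34)(2.998e8)/(327e-9) = 6.075e-19 J.
Energy delivered: (189 mW)(4250 s) = 803.3 J.
Photons incident: 803.3 / 6.075e-19 = 1.322e21, i.e. 1.322e21/6.022e23 = 0.002195 mol.
Photons absorbed: 0.343 × 0.002195 = 7.529e-4 mol.
Product: Φ × n_abs = 0.459 × 7.529e-4 = 3.456e-4 mol.
As a count: 3.456e-4 × 6.022e23 = 2.1e20.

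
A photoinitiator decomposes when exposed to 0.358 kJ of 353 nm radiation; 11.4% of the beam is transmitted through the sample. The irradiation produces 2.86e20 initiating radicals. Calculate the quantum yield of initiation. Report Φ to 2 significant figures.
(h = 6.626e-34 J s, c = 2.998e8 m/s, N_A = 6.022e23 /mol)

Product: 2.86e20 / 6.022e23 = 4.749e-4 mol.
Photon energy at 353 nm: hc/λ = (6.626e-34)(2.998e8)/(353e-9) = 5.627e-19 J.
Incident energy: 0.358 kJ = 358 J.
Photons incident: 358 / 5.627e-19 = 6.362e20, i.e. 6.362e20/6.022e23 = 0.001056 mol.
Fraction absorbed: 1 − 11.4/100 = 0.8860.
Photons absorbed: 0.8860 × 0.001056 = 9.356e-4 mol.
Φ = 4.749e-4 mol / 9.356e-4 mol photons = 0.51.

Φ = 0.51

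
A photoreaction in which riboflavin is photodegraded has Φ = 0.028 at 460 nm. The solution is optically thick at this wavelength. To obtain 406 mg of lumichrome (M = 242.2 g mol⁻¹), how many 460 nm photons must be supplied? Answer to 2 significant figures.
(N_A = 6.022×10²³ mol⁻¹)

Product: 406 mg / 242.2 g mol⁻¹ = 0.001676 mol.
Photons that must be absorbed: 0.001676 / 0.028 = 0.05986 mol.
Photon count: 0.05986 × 6.022×10²³ = 3.6×10²².

3.6×10²² photons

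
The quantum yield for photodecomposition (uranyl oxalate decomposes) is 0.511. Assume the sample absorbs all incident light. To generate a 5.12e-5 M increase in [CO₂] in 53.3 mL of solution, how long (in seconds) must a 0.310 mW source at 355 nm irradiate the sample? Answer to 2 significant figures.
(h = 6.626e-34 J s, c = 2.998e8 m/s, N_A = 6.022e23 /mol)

Product: (5.12e-5 M)(0.0533 L) = 2.729e-6 mol.
Photons that must be absorbed: 2.729e-6 / 0.511 = 5.341e-6 mol.
Photon energy: hc/λ = 5.596e-19 J; per mole, 3.370e5 J mol⁻¹.
Energy required: 5.341e-6 × 3.370e5 = 1.800 J.
Time: 1.800 J / 0.00031 W = 5800 s.

t ≈ 5800 s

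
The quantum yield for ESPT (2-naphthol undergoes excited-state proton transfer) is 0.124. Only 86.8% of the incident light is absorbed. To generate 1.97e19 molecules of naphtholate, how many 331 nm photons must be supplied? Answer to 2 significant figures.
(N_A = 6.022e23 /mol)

Product: 1.97e19 / 6.022e23 = 3.271e-5 mol.
Photons that must be absorbed: 3.271e-5 / 0.124 = 2.638e-4 mol.
Incident photons needed: 2.638e-4 / 0.868 = 3.039e-4 mol.
Photon count: 3.039e-4 × 6.022e23 = 1.8e20.

1.8e20 photons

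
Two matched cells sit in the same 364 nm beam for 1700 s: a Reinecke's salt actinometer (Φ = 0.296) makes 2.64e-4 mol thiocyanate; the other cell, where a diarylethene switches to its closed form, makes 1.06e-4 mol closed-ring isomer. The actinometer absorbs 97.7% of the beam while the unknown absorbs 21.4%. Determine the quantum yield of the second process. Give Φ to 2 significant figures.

Φ = 0.54

Photons absorbed by the actinometer: 2.64e-4 / 0.296 = 8.919e-4 mol.
Incident flux: 8.919e-4 / 0.977 = 9.129e-4 einstein.
Absorbed by unknown: 0.214 × 9.129e-4 = 1.954e-4 mol.
Φ(unknown) = 1.06e-4 / 1.954e-4 = 0.54.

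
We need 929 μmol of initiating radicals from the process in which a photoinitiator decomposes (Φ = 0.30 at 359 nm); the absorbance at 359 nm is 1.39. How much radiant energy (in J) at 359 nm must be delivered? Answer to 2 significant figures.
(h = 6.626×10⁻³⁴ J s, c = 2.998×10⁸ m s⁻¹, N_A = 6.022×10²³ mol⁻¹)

1100 J

Product: 929 μmol = 9.29×10⁻⁴ mol.
Photons that must be absorbed: 9.29×10⁻⁴ / 0.30 = 0.003097 mol.
Fraction absorbed: 1 − 10^(−1.39) = 0.9593.
Incident photons needed: 0.003097 / 0.9593 = 0.003228 mol.
Photon energy: hc/λ = 5.533×10⁻¹⁹ J; per mole, 3.332×10⁵ J mol⁻¹.
Energy required: 0.003228 × 3.332×10⁵ = 1100 J.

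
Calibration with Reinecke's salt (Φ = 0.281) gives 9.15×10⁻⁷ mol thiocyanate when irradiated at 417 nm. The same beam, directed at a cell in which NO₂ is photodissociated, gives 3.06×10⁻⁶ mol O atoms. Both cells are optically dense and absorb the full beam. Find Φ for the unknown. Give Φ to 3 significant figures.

Photons absorbed by the actinometer: 9.15×10⁻⁷ / 0.281 = 3.256×10⁻⁶ mol.
Φ(unknown) = 3.06×10⁻⁶ / 3.256×10⁻⁶ = 0.940.

Φ = 0.940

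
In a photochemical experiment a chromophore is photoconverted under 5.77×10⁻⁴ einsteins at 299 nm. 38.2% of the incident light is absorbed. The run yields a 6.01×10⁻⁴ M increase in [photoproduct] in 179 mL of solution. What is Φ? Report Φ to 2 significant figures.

Φ = 0.49

Product: (6.01×10⁻⁴ M)(0.179 L) = 1.076×10⁻⁴ mol.
Photons absorbed: 0.382 × 5.77×10⁻⁴ = 2.204×10⁻⁴ mol.
Φ = 1.076×10⁻⁴ mol / 2.204×10⁻⁴ mol photons = 0.49.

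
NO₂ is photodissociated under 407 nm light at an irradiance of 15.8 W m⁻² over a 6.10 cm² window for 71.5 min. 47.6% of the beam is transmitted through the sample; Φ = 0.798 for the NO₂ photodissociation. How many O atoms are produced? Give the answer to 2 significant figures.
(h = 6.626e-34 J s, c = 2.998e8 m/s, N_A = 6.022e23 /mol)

3.5e19 atoms

Photon energy at 407 nm: hc/λ = (6.626e-34)(2.998e8)/(407e-9) = 4.881e-19 J.
Energy delivered: (15.8 W m⁻²)(6.10e-4 m²)(4290 s) = 41.35 J.
Photons incident: 41.35 / 4.881e-19 = 8.472e19, i.e. 8.472e19/6.022e23 = 1.407e-4 mol.
Fraction absorbed: 1 − 47.6/100 = 0.5240.
Photons absorbed: 0.5240 × 1.407e-4 = 7.373e-5 mol.
Product: Φ × n_abs = 0.798 × 7.373e-5 = 5.884e-5 mol.
As a count: 5.884e-5 × 6.022e23 = 3.5e19.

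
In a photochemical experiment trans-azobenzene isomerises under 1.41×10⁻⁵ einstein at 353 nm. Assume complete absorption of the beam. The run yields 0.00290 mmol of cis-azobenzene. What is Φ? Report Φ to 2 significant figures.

Product: 0.00290 mmol = 2.90×10⁻⁶ mol.
Φ = 2.90×10⁻⁶ mol / 1.41×10⁻⁵ mol photons = 0.21.

Φ = 0.21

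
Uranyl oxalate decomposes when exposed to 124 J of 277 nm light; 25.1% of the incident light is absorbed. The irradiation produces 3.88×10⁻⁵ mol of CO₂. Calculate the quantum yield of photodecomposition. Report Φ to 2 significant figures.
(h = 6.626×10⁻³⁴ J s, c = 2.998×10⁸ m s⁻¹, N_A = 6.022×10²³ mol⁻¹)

Φ = 0.54

Photon energy at 277 nm: hc/λ = (6.626×10⁻³⁴)(2.998×10⁸)/(277×10⁻⁹) = 7.171×10⁻¹⁹ J.
Photons incident: 124 / 7.171×10⁻¹⁹ = 1.729×10²⁰, i.e. 1.729×10²⁰/6.022×10²³ = 2.871×10⁻⁴ mol.
Photons absorbed: 0.251 × 2.871×10⁻⁴ = 7.206×10⁻⁵ mol.
Φ = 3.88×10⁻⁵ mol / 7.206×10⁻⁵ mol photons = 0.54.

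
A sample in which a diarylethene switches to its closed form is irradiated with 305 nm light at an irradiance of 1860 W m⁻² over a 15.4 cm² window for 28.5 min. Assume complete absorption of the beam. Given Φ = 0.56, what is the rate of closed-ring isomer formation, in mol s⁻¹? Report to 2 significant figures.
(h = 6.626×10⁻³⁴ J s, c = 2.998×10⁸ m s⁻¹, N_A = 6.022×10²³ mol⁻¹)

4.1×10⁻⁶ mol s⁻¹

Photon energy at 305 nm: hc/λ = (6.626×10⁻³⁴)(2.998×10⁸)/(305×10⁻⁹) = 6.513×10⁻¹⁹ J.
Energy delivered: (1860 W m⁻²)(15.4×10⁻⁴ m²)(1710 s) = 4898 J.
Photons incident: 4898 / 6.513×10⁻¹⁹ = 7.520×10²¹, i.e. 7.520×10²¹/6.022×10²³ = 0.01249 mol.
Product formed: 0.56 × 0.01249 = 0.006994 mol.
Rate: 0.006994 / 1710 s = 4.1×10⁻⁶ mol s⁻¹.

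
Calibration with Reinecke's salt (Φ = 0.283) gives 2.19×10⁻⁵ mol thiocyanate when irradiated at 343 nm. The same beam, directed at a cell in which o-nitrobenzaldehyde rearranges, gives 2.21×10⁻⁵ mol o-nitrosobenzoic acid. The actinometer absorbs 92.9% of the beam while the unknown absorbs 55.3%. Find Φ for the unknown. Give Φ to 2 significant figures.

Φ = 0.48

Photons absorbed by the actinometer: 2.19×10⁻⁵ / 0.283 = 7.739×10⁻⁵ mol.
Incident flux: 7.739×10⁻⁵ / 0.929 = 8.330×10⁻⁵ einstein.
Absorbed by unknown: 0.553 × 8.330×10⁻⁵ = 4.606×10⁻⁵ mol.
Φ(unknown) = 2.21×10⁻⁵ / 4.606×10⁻⁵ = 0.48.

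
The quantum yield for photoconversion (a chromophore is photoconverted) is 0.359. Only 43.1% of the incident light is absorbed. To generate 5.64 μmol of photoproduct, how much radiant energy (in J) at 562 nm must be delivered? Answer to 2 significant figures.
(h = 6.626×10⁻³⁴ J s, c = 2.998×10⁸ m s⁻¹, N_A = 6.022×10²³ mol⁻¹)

7.8 J

Product: 5.64 μmol = 5.64×10⁻⁶ mol.
Photons that must be absorbed: 5.64×10⁻⁶ / 0.359 = 1.571×10⁻⁵ mol.
Incident photons needed: 1.571×10⁻⁵ / 0.431 = 3.645×10⁻⁵ mol.
Photon energy: hc/λ = 3.535×10⁻¹⁹ J; per mole, 2.129×10⁵ J mol⁻¹.
Energy required: 3.645×10⁻⁵ × 2.129×10⁵ = 7.8 J.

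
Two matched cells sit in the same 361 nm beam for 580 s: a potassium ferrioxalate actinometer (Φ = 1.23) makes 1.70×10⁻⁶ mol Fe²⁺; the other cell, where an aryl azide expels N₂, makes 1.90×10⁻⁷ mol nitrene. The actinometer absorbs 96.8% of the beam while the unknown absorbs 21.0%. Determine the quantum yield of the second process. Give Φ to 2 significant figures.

Photons absorbed by the actinometer: 1.70×10⁻⁶ / 1.23 = 1.382×10⁻⁶ mol.
Incident flux: 1.382×10⁻⁶ / 0.968 = 1.428×10⁻⁶ einstein.
Absorbed by unknown: 0.210 × 1.428×10⁻⁶ = 2.999×10⁻⁷ mol.
Φ(unknown) = 1.90×10⁻⁷ / 2.999×10⁻⁷ = 0.63.

Φ = 0.63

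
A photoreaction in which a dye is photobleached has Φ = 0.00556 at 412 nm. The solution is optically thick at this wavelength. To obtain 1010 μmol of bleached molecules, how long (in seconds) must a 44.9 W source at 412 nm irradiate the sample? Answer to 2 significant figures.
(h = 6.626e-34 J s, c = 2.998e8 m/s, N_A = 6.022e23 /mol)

t ≈ 1200 s

Product: 1010 μmol = 0.00101 mol.
Photons that must be absorbed: 0.00101 / 0.00556 = 0.1817 mol.
Photon energy: hc/λ = 4.822e-19 J; per mole, 2.904e5 J mol⁻¹.
Energy required: 0.1817 × 2.904e5 = 5.277e4 J.
Time: 5.277e4 J / 44.9 W = 1200 s.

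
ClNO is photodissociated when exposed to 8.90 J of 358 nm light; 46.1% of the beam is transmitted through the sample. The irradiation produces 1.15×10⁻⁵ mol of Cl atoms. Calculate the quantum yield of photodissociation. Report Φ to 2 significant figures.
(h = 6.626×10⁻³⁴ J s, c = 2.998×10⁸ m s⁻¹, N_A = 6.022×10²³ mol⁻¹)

Photon energy at 358 nm: hc/λ = (6.626×10⁻³⁴)(2.998×10⁸)/(358×10⁻⁹) = 5.549×10⁻¹⁹ J.
Photons incident: 8.90 / 5.549×10⁻¹⁹ = 1.604×10¹⁹, i.e. 1.604×10¹⁹/6.022×10²³ = 2.664×10⁻⁵ mol.
Fraction absorbed: 1 − 46.1/100 = 0.5390.
Photons absorbed: 0.5390 × 2.664×10⁻⁵ = 1.436×10⁻⁵ mol.
Φ = 1.15×10⁻⁵ mol / 1.436×10⁻⁵ mol photons = 0.80.

Φ = 0.80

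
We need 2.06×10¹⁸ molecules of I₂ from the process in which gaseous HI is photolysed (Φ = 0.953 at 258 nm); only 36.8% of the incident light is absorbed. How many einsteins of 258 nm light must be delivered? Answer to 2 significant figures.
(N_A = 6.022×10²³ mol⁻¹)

9.8×10⁻⁶ einstein

Product: 2.06×10¹⁸ / 6.022×10²³ = 3.421×10⁻⁶ mol.
Photons that must be absorbed: 3.421×10⁻⁶ / 0.953 = 3.590×10⁻⁶ mol.
Incident photons needed: 3.590×10⁻⁶ / 0.368 = 9.755×10⁻⁶ mol.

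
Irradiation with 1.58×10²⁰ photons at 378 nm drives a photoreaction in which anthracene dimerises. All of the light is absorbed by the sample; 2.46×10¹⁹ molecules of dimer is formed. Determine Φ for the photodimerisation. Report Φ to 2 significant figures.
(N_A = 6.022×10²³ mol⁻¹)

Φ = 0.16

Product: 2.46×10¹⁹ / 6.022×10²³ = 4.085×10⁻⁵ mol.
Moles of photons: 1.58×10²⁰ / 6.022×10²³ = 2.624×10⁻⁴ mol.
Φ = 4.085×10⁻⁵ mol / 2.624×10⁻⁴ mol photons = 0.16.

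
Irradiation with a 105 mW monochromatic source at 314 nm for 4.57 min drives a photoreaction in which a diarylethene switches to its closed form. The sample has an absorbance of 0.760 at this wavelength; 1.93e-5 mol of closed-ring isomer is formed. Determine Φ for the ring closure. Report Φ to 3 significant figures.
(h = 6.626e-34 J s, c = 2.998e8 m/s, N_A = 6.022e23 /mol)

Φ = 0.309

Photon energy at 314 nm: hc/λ = (6.626e-34)(2.998e8)/(314e-9) = 6.326e-19 J.
Energy delivered: (105 mW)(274.2 s) = 28.79 J.
Photons incident: 28.79 / 6.326e-19 = 4.551e19, i.e. 4.551e19/6.022e23 = 7.557e-5 mol.
Fraction absorbed: 1 − 10^(−0.760) = 0.8262.
Photons absorbed: 0.8262 × 7.557e-5 = 6.244e-5 mol.
Φ = 1.93e-5 mol / 6.244e-5 mol photons = 0.309.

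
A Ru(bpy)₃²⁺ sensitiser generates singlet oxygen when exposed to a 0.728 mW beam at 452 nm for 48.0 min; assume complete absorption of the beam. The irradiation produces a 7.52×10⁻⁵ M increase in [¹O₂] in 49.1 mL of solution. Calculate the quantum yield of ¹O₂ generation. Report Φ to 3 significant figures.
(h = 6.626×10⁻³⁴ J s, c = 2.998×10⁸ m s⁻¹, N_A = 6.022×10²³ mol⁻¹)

Φ = 0.466

Product: (7.52×10⁻⁵ M)(0.0491 L) = 3.692×10⁻⁶ mol.
Photon energy at 452 nm: hc/λ = (6.626×10⁻³⁴)(2.998×10⁸)/(452×10⁻⁹) = 4.395×10⁻¹⁹ J.
Energy delivered: (0.728 mW)(2880 s) = 2.097 J.
Photons incident: 2.097 / 4.395×10⁻¹⁹ = 4.771×10¹⁸, i.e. 4.771×10¹⁸/6.022×10²³ = 7.923×10⁻⁶ mol.
Φ = 3.692×10⁻⁶ mol / 7.923×10⁻⁶ mol photons = 0.466.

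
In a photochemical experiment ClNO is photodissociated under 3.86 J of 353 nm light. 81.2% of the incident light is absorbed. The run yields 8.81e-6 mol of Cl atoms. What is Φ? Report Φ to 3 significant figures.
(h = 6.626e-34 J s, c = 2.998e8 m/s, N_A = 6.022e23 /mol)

Photon energy at 353 nm: hc/λ = (6.626e-34)(2.998e8)/(353e-9) = 5.627e-19 J.
Photons incident: 3.86 / 5.627e-19 = 6.860e18, i.e. 6.860e18/6.022e23 = 1.139e-5 mol.
Photons absorbed: 0.812 × 1.139e-5 = 9.249e-6 mol.
Φ = 8.81e-6 mol / 9.249e-6 mol photons = 0.953.

Φ = 0.953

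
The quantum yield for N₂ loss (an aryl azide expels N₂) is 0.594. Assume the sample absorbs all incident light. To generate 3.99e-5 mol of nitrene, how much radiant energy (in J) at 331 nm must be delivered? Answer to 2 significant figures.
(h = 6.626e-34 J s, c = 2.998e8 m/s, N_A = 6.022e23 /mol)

Photons that must be absorbed: 3.99e-5 / 0.594 = 6.717e-5 mol.
Photon energy: hc/λ = 6.001e-19 J; per mole, 3.614e5 J mol⁻¹.
Energy required: 6.717e-5 × 3.614e5 = 24 J.

24 J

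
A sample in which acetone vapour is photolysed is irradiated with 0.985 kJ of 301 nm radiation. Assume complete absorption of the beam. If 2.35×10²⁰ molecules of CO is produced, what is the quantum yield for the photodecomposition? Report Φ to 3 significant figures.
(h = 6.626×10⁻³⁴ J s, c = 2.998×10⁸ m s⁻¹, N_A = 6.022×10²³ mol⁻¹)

Φ = 0.157

Product: 2.35×10²⁰ / 6.022×10²³ = 3.902×10⁻⁴ mol.
Photon energy at 301 nm: hc/λ = (6.626×10⁻³⁴)(2.998×10⁸)/(301×10⁻⁹) = 6.600×10⁻¹⁹ J.
Incident energy: 0.985 kJ = 985 J.
Photons incident: 985 / 6.600×10⁻¹⁹ = 1.492×10²¹, i.e. 1.492×10²¹/6.022×10²³ = 0.002478 mol.
Φ = 3.902×10⁻⁴ mol / 0.002478 mol photons = 0.157.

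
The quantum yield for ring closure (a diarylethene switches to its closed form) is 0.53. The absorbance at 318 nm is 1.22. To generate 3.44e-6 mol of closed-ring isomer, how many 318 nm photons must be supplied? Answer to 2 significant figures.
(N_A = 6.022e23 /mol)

4.2e18 photons

Photons that must be absorbed: 3.44e-6 / 0.53 = 6.491e-6 mol.
Fraction absorbed: 1 − 10^(−1.22) = 0.9397.
Incident photons needed: 6.491e-6 / 0.9397 = 6.908e-6 mol.
Photon count: 6.908e-6 × 6.022e23 = 4.2e18.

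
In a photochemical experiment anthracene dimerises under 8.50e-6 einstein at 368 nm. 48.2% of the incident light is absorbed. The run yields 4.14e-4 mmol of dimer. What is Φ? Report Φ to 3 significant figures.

Φ = 0.101

Product: 4.14e-4 mmol = 4.14e-7 mol.
Photons absorbed: 0.482 × 8.50e-6 = 4.097e-6 mol.
Φ = 4.14e-7 mol / 4.097e-6 mol photons = 0.101.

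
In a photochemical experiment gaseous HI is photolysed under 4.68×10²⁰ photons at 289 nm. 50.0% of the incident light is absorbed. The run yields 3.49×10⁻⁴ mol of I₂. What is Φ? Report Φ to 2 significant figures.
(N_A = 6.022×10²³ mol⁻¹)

Φ = 0.90

Moles of photons: 4.68×10²⁰ / 6.022×10²³ = 7.772×10⁻⁴ mol.
Photons absorbed: 0.500 × 7.772×10⁻⁴ = 3.886×10⁻⁴ mol.
Φ = 3.49×10⁻⁴ mol / 3.886×10⁻⁴ mol photons = 0.90.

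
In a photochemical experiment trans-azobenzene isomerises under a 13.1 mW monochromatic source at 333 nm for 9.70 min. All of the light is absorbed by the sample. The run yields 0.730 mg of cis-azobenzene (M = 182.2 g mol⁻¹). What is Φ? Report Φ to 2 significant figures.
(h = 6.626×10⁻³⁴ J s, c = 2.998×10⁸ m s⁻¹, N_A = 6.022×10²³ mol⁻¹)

Φ = 0.19

Product: 0.730 mg / 182.2 g mol⁻¹ = 4.007×10⁻⁶ mol.
Photon energy at 333 nm: hc/λ = (6.626×10⁻³⁴)(2.998×10⁸)/(333×10⁻⁹) = 5.965×10⁻¹⁹ J.
Energy delivered: (13.1 mW)(582 s) = 7.624 J.
Photons incident: 7.624 / 5.965×10⁻¹⁹ = 1.278×10¹⁹, i.e. 1.278×10¹⁹/6.022×10²³ = 2.122×10⁻⁵ mol.
Φ = 4.007×10⁻⁶ mol / 2.122×10⁻⁵ mol photons = 0.19.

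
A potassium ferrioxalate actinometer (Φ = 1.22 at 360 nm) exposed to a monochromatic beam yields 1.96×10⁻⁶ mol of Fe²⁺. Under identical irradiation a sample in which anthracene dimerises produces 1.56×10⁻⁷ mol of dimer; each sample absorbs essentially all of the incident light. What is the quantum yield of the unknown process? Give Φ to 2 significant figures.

Photons absorbed by the actinometer: 1.96×10⁻⁶ / 1.22 = 1.607×10⁻⁶ mol.
Φ(unknown) = 1.56×10⁻⁷ / 1.607×10⁻⁶ = 0.097.

Φ = 0.097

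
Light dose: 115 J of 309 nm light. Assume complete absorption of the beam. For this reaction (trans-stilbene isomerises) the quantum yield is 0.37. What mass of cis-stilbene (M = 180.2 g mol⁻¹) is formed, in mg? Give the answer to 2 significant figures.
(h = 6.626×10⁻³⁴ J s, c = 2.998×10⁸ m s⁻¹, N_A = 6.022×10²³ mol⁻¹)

Photon energy at 309 nm: hc/λ = (6.626×10⁻³⁴)(2.998×10⁸)/(309×10⁻⁹) = 6.429×10⁻¹⁹ J.
Photons incident: 115 / 6.429×10⁻¹⁹ = 1.789×10²⁰, i.e. 1.789×10²⁰/6.022×10²³ = 2.971×10⁻⁴ mol.
Product: Φ × n_abs = 0.37 × 2.971×10⁻⁴ = 1.099×10⁻⁴ mol.
Mass: 1.099×10⁻⁴ × 180.2 = 0.01980 g = 20 mg.

20 mg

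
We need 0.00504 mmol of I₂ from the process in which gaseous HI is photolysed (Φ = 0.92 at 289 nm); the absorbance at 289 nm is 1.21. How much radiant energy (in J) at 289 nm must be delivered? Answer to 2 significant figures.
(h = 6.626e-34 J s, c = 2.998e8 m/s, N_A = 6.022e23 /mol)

Product: 0.00504 mmol = 5.04e-6 mol.
Photons that must be absorbed: 5.04e-6 / 0.92 = 5.478e-6 mol.
Fraction absorbed: 1 − 10^(−1.21) = 0.9383.
Incident photons needed: 5.478e-6 / 0.9383 = 5.838e-6 mol.
Photon energy: hc/λ = 6.874e-19 J; per mole, 4.140e5 J mol⁻¹.
Energy required: 5.838e-6 × 4.140e5 = 2.4 J.

2.4 J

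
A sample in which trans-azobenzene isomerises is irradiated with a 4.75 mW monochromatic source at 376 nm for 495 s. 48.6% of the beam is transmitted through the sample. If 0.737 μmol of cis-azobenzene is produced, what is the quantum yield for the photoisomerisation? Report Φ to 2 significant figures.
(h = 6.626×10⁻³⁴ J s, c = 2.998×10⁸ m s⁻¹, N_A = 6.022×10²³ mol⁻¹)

Product: 0.737 μmol = 7.37×10⁻⁷ mol.
Photon energy at 376 nm: hc/λ = (6.626×10⁻³⁴)(2.998×10⁸)/(376×10⁻⁹) = 5.283×10⁻¹⁹ J.
Energy delivered: (4.75 mW)(495 s) = 2.351 J.
Photons incident: 2.351 / 5.283×10⁻¹⁹ = 4.450×10¹⁸, i.e. 4.450×10¹⁸/6.022×10²³ = 7.390×10⁻⁶ mol.
Fraction absorbed: 1 − 48.6/100 = 0.5140.
Photons absorbed: 0.5140 × 7.390×10⁻⁶ = 3.798×10⁻⁶ mol.
Φ = 7.37×10⁻⁷ mol / 3.798×10⁻⁶ mol photons = 0.19.

Φ = 0.19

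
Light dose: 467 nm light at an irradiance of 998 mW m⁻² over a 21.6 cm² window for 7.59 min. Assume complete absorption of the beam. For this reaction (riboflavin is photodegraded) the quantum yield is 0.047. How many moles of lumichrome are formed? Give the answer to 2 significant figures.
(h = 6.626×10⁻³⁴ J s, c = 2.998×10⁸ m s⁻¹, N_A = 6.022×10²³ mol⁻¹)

1.8×10⁻⁷ mol

Photon energy at 467 nm: hc/λ = (6.626×10⁻³⁴)(2.998×10⁸)/(467×10⁻⁹) = 4.254×10⁻¹⁹ J.
Energy delivered: (998 mW m⁻²)(21.6×10⁻⁴ m²)(455.4 s) = 0.9817 J.
Photons incident: 0.9817 / 4.254×10⁻¹⁹ = 2.308×10¹⁸, i.e. 2.308×10¹⁸/6.022×10²³ = 3.833×10⁻⁶ mol.
Product: Φ × n_abs = 0.047 × 3.833×10⁻⁶ = 1.802×10⁻⁷ mol.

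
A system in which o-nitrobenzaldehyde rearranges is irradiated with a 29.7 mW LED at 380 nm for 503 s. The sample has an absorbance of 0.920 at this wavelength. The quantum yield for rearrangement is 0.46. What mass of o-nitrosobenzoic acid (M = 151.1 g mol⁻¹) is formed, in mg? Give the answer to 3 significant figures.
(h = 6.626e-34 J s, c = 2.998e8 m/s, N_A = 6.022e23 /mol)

2.90 mg

Photon energy at 380 nm: hc/λ = (6.626e-34)(2.998e8)/(380e-9) = 5.228e-19 J.
Energy delivered: (29.7 mW)(503 s) = 14.94 J.
Photons incident: 14.94 / 5.228e-19 = 2.858e19, i.e. 2.858e19/6.022e23 = 4.746e-5 mol.
Fraction absorbed: 1 − 10^(−0.920) = 0.8798.
Photons absorbed: 0.8798 × 4.746e-5 = 4.176e-5 mol.
Product: Φ × n_abs = 0.46 × 4.176e-5 = 1.921e-5 mol.
Mass: 1.921e-5 × 151.1 = 0.002903 g = 2.90 mg.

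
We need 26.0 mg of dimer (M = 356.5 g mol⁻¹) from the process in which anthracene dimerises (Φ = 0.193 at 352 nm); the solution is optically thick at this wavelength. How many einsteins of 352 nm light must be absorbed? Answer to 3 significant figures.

Product: 26.0 mg / 356.5 g mol⁻¹ = 7.293×10⁻⁵ mol.
Photons that must be absorbed: 7.293×10⁻⁵ / 0.193 = 3.779×10⁻⁴ mol.

3.78×10⁻⁴ einstein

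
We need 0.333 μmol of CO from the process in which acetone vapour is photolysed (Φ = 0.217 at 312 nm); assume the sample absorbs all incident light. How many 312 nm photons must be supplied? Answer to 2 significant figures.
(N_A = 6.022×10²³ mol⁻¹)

9.2×10¹⁷ photons

Product: 0.333 μmol = 3.33×10⁻⁷ mol.
Photons that must be absorbed: 3.33×10⁻⁷ / 0.217 = 1.535×10⁻⁶ mol.
Photon count: 1.535×10⁻⁶ × 6.022×10²³ = 9.2×10¹⁷.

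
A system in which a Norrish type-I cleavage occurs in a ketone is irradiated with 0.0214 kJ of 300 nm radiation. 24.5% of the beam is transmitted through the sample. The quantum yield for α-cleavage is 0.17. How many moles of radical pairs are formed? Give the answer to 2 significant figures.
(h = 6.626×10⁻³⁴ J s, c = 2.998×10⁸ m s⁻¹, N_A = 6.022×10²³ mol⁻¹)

6.9×10⁻⁶ mol

Photon energy at 300 nm: hc/λ = (6.626×10⁻³⁴)(2.998×10⁸)/(300×10⁻⁹) = 6.622×10⁻¹⁹ J.
Incident energy: 0.0214 kJ = 21.4 J.
Photons incident: 21.4 / 6.622×10⁻¹⁹ = 3.232×10¹⁹, i.e. 3.232×10¹⁹/6.022×10²³ = 5.367×10⁻⁵ mol.
Fraction absorbed: 1 − 24.5/100 = 0.7550.
Photons absorbed: 0.7550 × 5.367×10⁻⁵ = 4.052×10⁻⁵ mol.
Product: Φ × n_abs = 0.17 × 4.052×10⁻⁵ = 6.888×10⁻⁶ mol.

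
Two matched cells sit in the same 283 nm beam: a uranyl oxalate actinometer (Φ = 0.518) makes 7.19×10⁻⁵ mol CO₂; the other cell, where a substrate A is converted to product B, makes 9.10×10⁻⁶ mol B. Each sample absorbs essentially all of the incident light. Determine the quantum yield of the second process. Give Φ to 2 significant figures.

Photons absorbed by the actinometer: 7.19×10⁻⁵ / 0.518 = 1.388×10⁻⁴ mol.
Φ(unknown) = 9.10×10⁻⁶ / 1.388×10⁻⁴ = 0.066.

Φ = 0.066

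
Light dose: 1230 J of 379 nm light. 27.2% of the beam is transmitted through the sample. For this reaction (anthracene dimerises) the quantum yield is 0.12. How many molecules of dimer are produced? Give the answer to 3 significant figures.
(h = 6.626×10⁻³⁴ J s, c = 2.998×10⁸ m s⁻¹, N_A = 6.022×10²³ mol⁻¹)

2.05×10²⁰ molecules

Photon energy at 379 nm: hc/λ = (6.626×10⁻³⁴)(2.998×10⁸)/(379×10⁻⁹) = 5.241×10⁻¹⁹ J.
Photons incident: 1230 / 5.241×10⁻¹⁹ = 2.347×10²¹, i.e. 2.347×10²¹/6.022×10²³ = 0.003897 mol.
Fraction absorbed: 1 − 27.2/100 = 0.7280.
Photons absorbed: 0.7280 × 0.003897 = 0.002837 mol.
Product: Φ × n_abs = 0.12 × 0.002837 = 3.404×10⁻⁴ mol.
As a count: 3.404×10⁻⁴ × 6.022×10²³ = 2.05×10²⁰.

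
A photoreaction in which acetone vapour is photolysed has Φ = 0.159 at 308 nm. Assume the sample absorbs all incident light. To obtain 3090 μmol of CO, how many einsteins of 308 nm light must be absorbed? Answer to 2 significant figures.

Product: 3090 μmol = 0.00309 mol.
Photons that must be absorbed: 0.00309 / 0.159 = 0.01943 mol.

0.019 einstein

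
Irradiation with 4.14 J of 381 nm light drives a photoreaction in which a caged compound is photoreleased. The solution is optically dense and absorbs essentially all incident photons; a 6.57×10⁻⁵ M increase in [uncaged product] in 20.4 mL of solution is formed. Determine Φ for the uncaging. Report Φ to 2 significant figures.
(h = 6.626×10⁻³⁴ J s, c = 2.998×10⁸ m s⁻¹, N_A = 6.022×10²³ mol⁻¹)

Φ = 0.10

Product: (6.57×10⁻⁵ M)(0.0204 L) = 1.340×10⁻⁶ mol.
Photon energy at 381 nm: hc/λ = (6.626×10⁻³⁴)(2.998×10⁸)/(381×10⁻⁹) = 5.214×10⁻¹⁹ J.
Photons incident: 4.14 / 5.214×10⁻¹⁹ = 7.940×10¹⁸, i.e. 7.940×10¹⁸/6.022×10²³ = 1.318×10⁻⁵ mol.
Φ = 1.340×10⁻⁶ mol / 1.318×10⁻⁵ mol photons = 0.10.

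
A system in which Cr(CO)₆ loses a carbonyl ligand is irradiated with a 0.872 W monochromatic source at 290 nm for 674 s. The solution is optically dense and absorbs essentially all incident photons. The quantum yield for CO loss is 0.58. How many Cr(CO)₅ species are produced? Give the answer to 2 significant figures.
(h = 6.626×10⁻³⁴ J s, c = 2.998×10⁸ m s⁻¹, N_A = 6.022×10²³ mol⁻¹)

Photon energy at 290 nm: hc/λ = (6.626×10⁻³⁴)(2.998×10⁸)/(290×10⁻⁹) = 6.850×10⁻¹⁹ J.
Energy delivered: (0.872 W)(674 s) = 587.7 J.
Photons incident: 587.7 / 6.850×10⁻¹⁹ = 8.580×10²⁰, i.e. 8.580×10²⁰/6.022×10²³ = 0.001425 mol.
Product: Φ × n_abs = 0.58 × 0.001425 = 8.265×10⁻⁴ mol.
As a count: 8.265×10⁻⁴ × 6.022×10²³ = 5.0×10²⁰.

5.0×10²⁰ species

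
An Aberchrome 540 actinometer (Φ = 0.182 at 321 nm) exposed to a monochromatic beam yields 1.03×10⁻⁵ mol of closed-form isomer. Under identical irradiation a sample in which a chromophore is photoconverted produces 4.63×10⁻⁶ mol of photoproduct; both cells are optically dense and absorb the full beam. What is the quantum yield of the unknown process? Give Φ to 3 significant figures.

Φ = 0.0818

Photons absorbed by the actinometer: 1.03×10⁻⁵ / 0.182 = 5.659×10⁻⁵ mol.
Φ(unknown) = 4.63×10⁻⁶ / 5.659×10⁻⁵ = 0.0818.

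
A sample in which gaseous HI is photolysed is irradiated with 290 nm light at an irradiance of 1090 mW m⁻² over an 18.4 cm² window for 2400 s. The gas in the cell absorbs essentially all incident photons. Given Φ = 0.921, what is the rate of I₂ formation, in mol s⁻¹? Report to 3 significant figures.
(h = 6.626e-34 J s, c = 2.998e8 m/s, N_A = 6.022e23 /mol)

4.48e-9 mol s⁻¹

Photon energy at 290 nm: hc/λ = (6.626e-34)(2.998e8)/(290e-9) = 6.850e-19 J.
Energy delivered: (1090 mW m⁻²)(18.4e-4 m²)(2400 s) = 4.813 J.
Photons incident: 4.813 / 6.850e-19 = 7.026e18, i.e. 7.026e18/6.022e23 = 1.167e-5 mol.
Product formed: 0.921 × 1.167e-5 = 1.075e-5 mol.
Rate: 1.075e-5 / 2400 s = 4.48e-9 mol s⁻¹.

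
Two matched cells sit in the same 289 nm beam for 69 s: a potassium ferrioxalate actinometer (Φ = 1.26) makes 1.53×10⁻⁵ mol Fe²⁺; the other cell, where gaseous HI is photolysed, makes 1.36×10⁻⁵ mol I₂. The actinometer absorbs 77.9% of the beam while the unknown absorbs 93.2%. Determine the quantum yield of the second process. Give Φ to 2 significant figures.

Φ = 0.94

Photons absorbed by the actinometer: 1.53×10⁻⁵ / 1.26 = 1.214×10⁻⁵ mol.
Incident flux: 1.214×10⁻⁵ / 0.779 = 1.558×10⁻⁵ einstein.
Absorbed by unknown: 0.932 × 1.558×10⁻⁵ = 1.452×10⁻⁵ mol.
Φ(unknown) = 1.36×10⁻⁵ / 1.452×10⁻⁵ = 0.94.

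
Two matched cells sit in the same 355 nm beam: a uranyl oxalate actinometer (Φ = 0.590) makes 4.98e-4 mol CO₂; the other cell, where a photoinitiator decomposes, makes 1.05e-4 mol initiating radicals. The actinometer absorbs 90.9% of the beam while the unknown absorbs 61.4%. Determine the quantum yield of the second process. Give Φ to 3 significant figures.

Photons absorbed by the actinometer: 4.98e-4 / 0.590 = 8.441e-4 mol.
Incident flux: 8.441e-4 / 0.909 = 9.286e-4 einstein.
Absorbed by unknown: 0.614 × 9.286e-4 = 5.702e-4 mol.
Φ(unknown) = 1.05e-4 / 5.702e-4 = 0.184.

Φ = 0.184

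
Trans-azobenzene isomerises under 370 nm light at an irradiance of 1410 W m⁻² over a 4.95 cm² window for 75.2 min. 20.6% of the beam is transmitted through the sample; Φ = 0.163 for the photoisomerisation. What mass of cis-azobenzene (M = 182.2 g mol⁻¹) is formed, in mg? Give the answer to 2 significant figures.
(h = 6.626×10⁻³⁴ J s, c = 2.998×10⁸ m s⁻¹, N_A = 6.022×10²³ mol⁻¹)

230 mg

Photon energy at 370 nm: hc/λ = (6.626×10⁻³⁴)(2.998×10⁸)/(370×10⁻⁹) = 5.369×10⁻¹⁹ J.
Energy delivered: (1410 W m⁻²)(4.95×10⁻⁴ m²)(4512 s) = 3149 J.
Photons incident: 3149 / 5.369×10⁻¹⁹ = 5.865×10²¹, i.e. 5.865×10²¹/6.022×10²³ = 0.009739 mol.
Fraction absorbed: 1 − 20.6/100 = 0.7940.
Photons absorbed: 0.7940 × 0.009739 = 0.007733 mol.
Product: Φ × n_abs = 0.163 × 0.007733 = 0.001260 mol.
Mass: 0.001260 × 182.2 = 0.2296 g = 230 mg.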